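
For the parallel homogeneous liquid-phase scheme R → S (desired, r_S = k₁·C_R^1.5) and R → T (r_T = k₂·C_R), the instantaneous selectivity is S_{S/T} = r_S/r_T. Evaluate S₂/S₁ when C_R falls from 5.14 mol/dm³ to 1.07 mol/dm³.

S_{S/T} = (k₁/k₂)·C_R^0.5, so S₂/S₁ = (C_{R,2}/C_{R,1})^0.5.
= (1.07/5.14)^0.5 = (0.2082)^0.5 = 0.456.
Selectivity toward S falls as C_R falls — high-concentration operation is favoured.

0.456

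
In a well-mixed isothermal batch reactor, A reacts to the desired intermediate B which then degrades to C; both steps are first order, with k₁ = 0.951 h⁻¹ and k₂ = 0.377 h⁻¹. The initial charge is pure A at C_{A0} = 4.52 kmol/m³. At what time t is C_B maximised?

1.61 h

For first-order series the maximum of C_B occurs at t_opt = ln(k₂/k₁)/(k₂−k₁).
= ln(0.377/0.951)/(0.377−0.951) = ln(0.3964)/-0.5740 = -0.9253/-0.5740 = 1.61 h.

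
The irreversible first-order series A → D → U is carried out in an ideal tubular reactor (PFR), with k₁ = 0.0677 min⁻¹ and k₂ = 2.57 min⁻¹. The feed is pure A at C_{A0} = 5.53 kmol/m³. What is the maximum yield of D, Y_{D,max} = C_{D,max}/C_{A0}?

For a first-order series the maximum intermediate yield is C_{D,max}/C_{A0} = (k₁/k₂)^[k₂/(k₂−k₁)].
= (0.0677/2.57)^(2.57/(2.57−0.0677)) = (0.02634)^(1.027) = 0.02387.

0.0239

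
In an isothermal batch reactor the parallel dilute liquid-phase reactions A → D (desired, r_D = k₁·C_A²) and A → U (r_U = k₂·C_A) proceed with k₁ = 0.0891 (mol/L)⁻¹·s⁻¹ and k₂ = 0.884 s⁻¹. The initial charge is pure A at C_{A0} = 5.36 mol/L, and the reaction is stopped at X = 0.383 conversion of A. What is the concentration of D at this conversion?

0.622 mol/L

C_A = C_{A0}(1−X) = 3.307 mol/L.
Along a PFR/batch, dC_U/dC_A = −r_U/(r_D+r_U) = −k₂/(k₂+k₁·C_A).
Integrating from C_{A0} to C_A: C_U = (0.884/0.0891)·ln[(0.884+0.0891·5.36)/(0.884+0.0891·3.31)] = 9.921·ln(1.362/1.179) = 1.431 mol/L.
Then C_D = (C_{A0}−C_A) − C_U = 2.053 − 1.431 = 0.6216 mol/L.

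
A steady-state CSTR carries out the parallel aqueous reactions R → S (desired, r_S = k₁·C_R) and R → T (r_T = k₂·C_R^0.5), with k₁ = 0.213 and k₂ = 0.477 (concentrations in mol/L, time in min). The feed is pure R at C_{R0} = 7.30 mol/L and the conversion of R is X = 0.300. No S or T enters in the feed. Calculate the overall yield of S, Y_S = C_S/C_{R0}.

Exit C_R = C_{R0}(1−X) = 7.30×0.700 = 5.110 mol/L.
In a CSTR the entire volume is at exit conditions, so r_S = 0.213×5.110 = 1.088 and r_T = 0.477×5.110^0.5 = 1.078.
Fraction of consumed R going to S: r_S/(r_S+r_T) = 0.5023.
C_S = 0.5023·C_{R0}·X = 0.5023×7.30×0.300 = 1.10 mol/L; Y_S = C_S/C_{R0} = 0.151.

0.151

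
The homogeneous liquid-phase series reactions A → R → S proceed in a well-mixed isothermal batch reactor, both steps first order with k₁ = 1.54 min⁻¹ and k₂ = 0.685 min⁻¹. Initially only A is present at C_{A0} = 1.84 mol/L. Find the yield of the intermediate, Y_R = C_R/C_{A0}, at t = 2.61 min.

0.269

Solving the coupled first-order balances gives C_R(t) = [k₁/(k₂−k₁)]·C_{A0}·(e^(−k₁t) − e^(−k₂t)).
e^(−k₁t) = e^(−1.54×2.61) = e^(−4.019) = 0.01796; e^(−k₂t) = e^(−1.788) = 0.1673.
C_R = 1.54×1.84/(0.685−1.54) × (0.01796−0.1673) = (-3.314)×(-0.1494) = 0.4950 mol/L.
Y_R = C_R/C_{A0} = 0.4950/1.84 = 0.269.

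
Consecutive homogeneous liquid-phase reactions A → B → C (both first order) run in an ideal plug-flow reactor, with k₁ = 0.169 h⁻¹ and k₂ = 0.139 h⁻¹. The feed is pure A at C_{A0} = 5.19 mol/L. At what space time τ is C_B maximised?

6.51 h

Setting dC_B/dτ = 0 gives τ_opt = ln(k₂/k₁)/(k₂−k₁).
= ln(0.139/0.169)/(0.139−0.169) = ln(0.8225)/-0.03000 = -0.1954/-0.03000 = 6.51 h.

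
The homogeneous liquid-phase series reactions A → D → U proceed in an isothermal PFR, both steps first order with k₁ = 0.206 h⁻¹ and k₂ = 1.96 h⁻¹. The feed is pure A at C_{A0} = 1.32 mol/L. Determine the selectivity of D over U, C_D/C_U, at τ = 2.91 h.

Solving the coupled first-order balances gives C_D(τ) = [k₁/(k₂−k₁)]·C_{A0}·(e^(−k₁τ) − e^(−k₂τ)).
e^(−k₁τ) = e^(−0.206×2.91) = e^(−0.5995) = 0.5491; e^(−k₂τ) = e^(−5.704) = 0.003334.
C_D = 0.206×1.32/(1.96−0.206) × (0.5491−0.003334) = 0.1550×0.5458 = 0.08461 mol/L.
C_A = C_{A0}e^(−k₁τ) = 0.7248 mol/L, so C_U = C_{A0}−C_A−C_D = 0.5106 mol/L; C_D/C_U = 0.166.

0.166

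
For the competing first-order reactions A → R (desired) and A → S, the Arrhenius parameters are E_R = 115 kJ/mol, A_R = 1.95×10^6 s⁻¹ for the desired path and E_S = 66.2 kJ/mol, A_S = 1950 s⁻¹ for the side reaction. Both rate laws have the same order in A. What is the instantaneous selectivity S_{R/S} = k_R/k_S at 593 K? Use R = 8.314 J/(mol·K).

0.0503

k_R/k_S = (A_R/A_S)·exp[−(E_R−E_S)/(RT)] = (A_R/A_S)·exp[(E_S−E_R)/(RT)].
(E_S−E_R)/(RT) = (66.2−115)×10³/(8.314×593) = -48800/4930 = -9.898.
k_R/k_S = (1.95×10^6/1950)·exp(-9.898) = 1000 × 5.027×10^-5 = 0.0503.
Since E_R > E_S, raising the temperature improves selectivity toward R.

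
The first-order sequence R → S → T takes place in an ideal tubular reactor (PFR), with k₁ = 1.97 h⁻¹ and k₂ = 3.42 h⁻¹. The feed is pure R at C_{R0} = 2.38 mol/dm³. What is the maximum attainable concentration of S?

0.648 mol/dm³

Evaluating C_S at τ_opt = ln(k₂/k₁)/(k₂−k₁) gives C_{S,max}/C_{R0} = (k₁/k₂)^[k₂/(k₂−k₁)].
= (1.97/3.42)^(3.42/(3.42−1.97)) = (0.5760)^(2.359) = 0.2723.
C_{S,max} = 0.2723×2.38 = 0.648 mol/dm³.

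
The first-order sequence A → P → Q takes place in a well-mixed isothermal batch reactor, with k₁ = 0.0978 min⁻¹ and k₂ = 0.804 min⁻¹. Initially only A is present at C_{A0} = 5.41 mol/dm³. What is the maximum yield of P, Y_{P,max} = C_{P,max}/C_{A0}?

0.0909

At the optimum, C_{P,max}/C_{A0} = (k₁/k₂)^[k₂/(k₂−k₁)].
= (0.0978/0.804)^(0.804/(0.804−0.0978)) = (0.1216)^(1.138) = 0.09086.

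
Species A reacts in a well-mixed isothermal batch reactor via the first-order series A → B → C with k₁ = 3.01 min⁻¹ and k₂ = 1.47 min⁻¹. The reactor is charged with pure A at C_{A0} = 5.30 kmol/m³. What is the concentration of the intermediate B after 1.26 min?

For first-order series with pure A initially, C_B(t) = k₁C_{A0}/(k₂−k₁)·(e^(−k₁t) − e^(−k₂t)).
e^(−k₁t) = e^(−3.01×1.26) = e^(−3.793) = 0.02254; e^(−k₂t) = e^(−1.852) = 0.1569.
C_B = 3.01×5.30/(1.47−3.01) × (0.02254−0.1569) = (-10.36)×(-0.1344) = 1.392 kmol/m³.

1.39 kmol/m³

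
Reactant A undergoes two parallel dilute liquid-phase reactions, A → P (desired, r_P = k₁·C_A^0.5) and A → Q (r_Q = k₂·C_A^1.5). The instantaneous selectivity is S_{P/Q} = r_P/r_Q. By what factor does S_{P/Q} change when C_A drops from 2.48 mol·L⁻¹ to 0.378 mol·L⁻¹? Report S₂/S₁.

6.56

S_{P/Q} = (k₁/k₂)·C_A⁻¹, so S₂/S₁ = (C_{A,2}/C_{A,1})⁻¹.
= 2.48/0.378 = 6.56.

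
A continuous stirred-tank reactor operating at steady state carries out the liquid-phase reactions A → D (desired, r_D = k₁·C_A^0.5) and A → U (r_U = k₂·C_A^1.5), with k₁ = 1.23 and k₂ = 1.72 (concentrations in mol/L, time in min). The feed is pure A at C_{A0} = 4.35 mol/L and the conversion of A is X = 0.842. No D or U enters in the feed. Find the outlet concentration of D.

Exit C_A = C_{A0}(1−X) = 4.35×0.158 = 0.6873 mol/L.
Rates in a CSTR are evaluated at the outlet concentration: r_D = 1.23×0.6873^0.5 = 1.020, r_U = 1.72×0.6873^1.5 = 0.9800.
Fraction of consumed A going to D: r_D/(r_D+r_U) = 0.5099.
C_D = 0.5099·C_{A0}·X = 0.5099×4.35×0.842 = 1.87 mol/L.

1.87 mol/L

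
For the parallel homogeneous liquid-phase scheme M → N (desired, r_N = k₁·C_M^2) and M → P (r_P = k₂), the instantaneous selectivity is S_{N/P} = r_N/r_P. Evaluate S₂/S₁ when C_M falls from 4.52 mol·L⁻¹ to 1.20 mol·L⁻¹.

S_{N/P} = (k₁/k₂)·C_M^2, so S₂/S₁ = (C_{M,2}/C_{M,1})^2.
= (1.20/4.52)^2 = (0.2655)^2 = 0.0705.
Selectivity toward N falls as C_M falls — high-concentration operation is favoured.

0.0705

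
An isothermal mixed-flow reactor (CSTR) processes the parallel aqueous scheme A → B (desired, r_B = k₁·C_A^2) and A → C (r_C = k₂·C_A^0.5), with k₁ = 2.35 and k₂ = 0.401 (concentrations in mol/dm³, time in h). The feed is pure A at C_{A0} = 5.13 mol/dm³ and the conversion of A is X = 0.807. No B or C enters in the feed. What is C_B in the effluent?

3.53 mol/dm³

Exit C_A = C_{A0}(1−X) = 5.13×0.193 = 0.9901 mol/dm³.
A CSTR operates uniformly at the exit composition, giving r_B = 2.304 and r_C = 0.3990 (each k·C_A^n at C_A = 0.9901).
Fraction of consumed A going to B: r_B/(r_B+r_C) = 0.8524.
C_B = 0.8524·C_{A0}·X = 0.8524×5.13×0.807 = 3.53 mol/dm³.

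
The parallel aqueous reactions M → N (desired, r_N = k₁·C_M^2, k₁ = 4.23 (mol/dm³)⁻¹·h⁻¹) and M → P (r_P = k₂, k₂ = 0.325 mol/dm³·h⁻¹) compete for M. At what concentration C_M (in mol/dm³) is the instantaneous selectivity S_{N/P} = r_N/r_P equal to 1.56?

S_{N/P} = (k₁/k₂)·C_M^2 ⇒ C_M = (S·k₂/k₁)^(0.5).
= (1.56×0.325/4.23)^(0.5) = (0.1199)^(0.5) = 0.346 mol/dm³.

0.346 mol/dm³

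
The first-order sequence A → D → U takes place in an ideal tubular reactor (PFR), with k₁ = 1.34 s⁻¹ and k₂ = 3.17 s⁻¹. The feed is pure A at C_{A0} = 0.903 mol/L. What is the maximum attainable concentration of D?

For a first-order series the maximum intermediate yield is C_{D,max}/C_{A0} = (k₁/k₂)^[k₂/(k₂−k₁)].
= (1.34/3.17)^(3.17/(3.17−1.34)) = (0.4227)^(1.732) = 0.2250.
C_{D,max} = 0.2250×0.903 = 0.203 mol/L.

0.203 mol/L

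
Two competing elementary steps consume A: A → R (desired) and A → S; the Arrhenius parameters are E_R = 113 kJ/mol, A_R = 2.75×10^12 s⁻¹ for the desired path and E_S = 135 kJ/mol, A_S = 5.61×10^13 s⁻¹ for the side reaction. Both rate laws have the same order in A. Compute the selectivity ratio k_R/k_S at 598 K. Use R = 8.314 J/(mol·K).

Since both paths have the same order in A, the concentration cancels and S_{R/S} = k_R/k_S = (A_R/A_S)·exp[(E_S−E_R)/(RT)].
(E_S−E_R)/(RT) = (135−113)×10³/(8.314×598) = 22000/4972 = 4.425.
k_R/k_S = (2.75×10^12/5.61×10^13)·exp(4.425) = 0.04902 × 83.51 = 4.09.

4.09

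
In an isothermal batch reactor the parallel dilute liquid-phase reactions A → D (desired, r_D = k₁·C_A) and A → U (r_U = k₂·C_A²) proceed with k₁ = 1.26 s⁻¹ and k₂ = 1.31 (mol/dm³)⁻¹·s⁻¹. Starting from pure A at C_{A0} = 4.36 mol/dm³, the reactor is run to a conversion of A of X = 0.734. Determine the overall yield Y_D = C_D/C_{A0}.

C_A = C_{A0}(1−X) = 1.160 mol/dm³.
Along a PFR/batch, dC_D/dC_A = −r_D/(r_D+r_U) = −k₁/(k₁+k₂·C_A).
Integrating from C_{A0} to C_A: C_D = (1.26/1.31)·ln[(1.26+1.31·4.36)/(1.26+1.31·1.16)] = 0.9618·ln(6.972/2.779) = 0.8845 mol/dm³.
Y_D = C_D/C_{A0} = 0.8845/4.36 = 0.203.

0.203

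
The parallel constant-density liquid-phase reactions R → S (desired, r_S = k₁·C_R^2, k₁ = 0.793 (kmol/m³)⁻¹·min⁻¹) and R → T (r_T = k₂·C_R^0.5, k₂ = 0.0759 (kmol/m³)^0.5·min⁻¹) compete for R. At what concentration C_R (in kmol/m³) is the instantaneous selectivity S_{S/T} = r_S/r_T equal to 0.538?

S_{S/T} = (k₁/k₂)·C_R^1.5 ⇒ C_R = (S·k₂/k₁)^(1/1.5).
= (0.538×0.0759/0.793)^(0.6667) = (0.05149)^(0.6667) = 0.138 kmol/m³.

0.138 kmol/m³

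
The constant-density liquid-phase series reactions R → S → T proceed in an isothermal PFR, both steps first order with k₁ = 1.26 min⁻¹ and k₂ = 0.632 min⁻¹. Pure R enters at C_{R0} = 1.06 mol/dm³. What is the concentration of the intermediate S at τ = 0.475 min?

The intermediate concentration in a first-order A→B→C sequence is C_S = k₁C_{R0}(e^(−k₁τ) − e^(−k₂τ))/(k₂−k₁).
e^(−k₁τ) = e^(−1.26×0.475) = e^(−0.5985) = 0.5496; e^(−k₂τ) = e^(−0.3002) = 0.7407.
C_S = 1.26×1.06/(0.632−1.26) × (0.5496−0.7407) = (-2.127)×(-0.1910) = 0.4063 mol/dm³.

0.406 mol/dm³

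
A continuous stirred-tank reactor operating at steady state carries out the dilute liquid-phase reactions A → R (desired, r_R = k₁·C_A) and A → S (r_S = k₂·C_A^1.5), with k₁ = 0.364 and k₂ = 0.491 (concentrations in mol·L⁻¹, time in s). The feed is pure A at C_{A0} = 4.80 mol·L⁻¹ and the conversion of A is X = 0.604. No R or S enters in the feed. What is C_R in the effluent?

Exit C_A = C_{A0}(1−X) = 4.80×0.396 = 1.901 mol·L⁻¹.
In a CSTR the entire volume is at exit conditions, so r_R = 0.364×1.901 = 0.6919 and r_S = 0.491×1.901^1.5 = 1.287.
Fraction of consumed A going to R: r_R/(r_R+r_S) = 0.3497.
C_R = 0.3497·C_{A0}·X = 0.3497×4.80×0.604 = 1.01 mol·L⁻¹.

1.01 mol·L⁻¹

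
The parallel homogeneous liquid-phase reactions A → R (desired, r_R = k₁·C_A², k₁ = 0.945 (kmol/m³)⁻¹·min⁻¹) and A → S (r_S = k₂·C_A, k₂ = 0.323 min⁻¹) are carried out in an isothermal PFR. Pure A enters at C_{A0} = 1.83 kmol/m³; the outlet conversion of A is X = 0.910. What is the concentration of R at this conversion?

1.17 kmol/m³

C_A = C_{A0}(1−X) = 0.1647 kmol/m³.
Along a PFR/batch, dC_S/dC_A = −r_S/(r_R+r_S) = −k₂/(k₂+k₁·C_A).
Integrating from C_{A0} to C_A: C_S = (0.323/0.945)·ln[(0.323+0.945·1.83)/(0.323+0.945·0.165)] = 0.3418·ln(2.052/0.4786) = 0.4976 kmol/m³.
Then C_R = (C_{A0}−C_A) − C_S = 1.665 − 0.4976 = 1.168 kmol/m³.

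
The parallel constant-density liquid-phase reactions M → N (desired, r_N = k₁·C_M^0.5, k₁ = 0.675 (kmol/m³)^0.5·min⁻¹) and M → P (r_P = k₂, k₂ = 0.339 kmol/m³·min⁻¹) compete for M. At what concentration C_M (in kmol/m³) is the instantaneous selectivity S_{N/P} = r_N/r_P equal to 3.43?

S_{N/P} = (k₁/k₂)·C_M^0.5 ⇒ C_M = (S·k₂/k₁)^(2).
= (3.43×0.339/0.675)^(2) = (1.723)^(2) = 2.97 kmol/m³.

2.97 kmol/m³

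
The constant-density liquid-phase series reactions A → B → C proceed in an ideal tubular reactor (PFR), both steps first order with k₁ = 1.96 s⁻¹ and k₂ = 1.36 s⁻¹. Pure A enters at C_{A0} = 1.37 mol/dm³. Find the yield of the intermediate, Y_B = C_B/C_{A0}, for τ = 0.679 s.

0.434

Solving the coupled first-order balances gives C_B(τ) = [k₁/(k₂−k₁)]·C_{A0}·(e^(−k₁τ) − e^(−k₂τ)).
e^(−k₁τ) = e^(−1.96×0.679) = e^(−1.331) = 0.2643; e^(−k₂τ) = e^(−0.9234) = 0.3972.
C_B = 1.96×1.37/(1.36−1.96) × (0.2643−0.3972) = (-4.475)×(-0.1329) = 0.5948 mol/dm³.
Y_B = C_B/C_{A0} = 0.5948/1.37 = 0.434.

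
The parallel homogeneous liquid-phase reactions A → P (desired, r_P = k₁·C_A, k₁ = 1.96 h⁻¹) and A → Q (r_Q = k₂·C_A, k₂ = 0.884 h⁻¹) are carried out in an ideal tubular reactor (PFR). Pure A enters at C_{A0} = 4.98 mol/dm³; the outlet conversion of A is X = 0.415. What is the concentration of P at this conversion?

1.42 mol/dm³

C_A = C_{A0}(1−X) = 2.913 mol/dm³.
Both paths are first order in A, so the instantaneous fraction to P is constant: dC_P/d(−C_A) = k₁/(k₁+k₂) = 0.6892.
C_P = 0.6892·(C_{A0}−C_A) = 0.6892×2.067 = 1.42 mol/dm³.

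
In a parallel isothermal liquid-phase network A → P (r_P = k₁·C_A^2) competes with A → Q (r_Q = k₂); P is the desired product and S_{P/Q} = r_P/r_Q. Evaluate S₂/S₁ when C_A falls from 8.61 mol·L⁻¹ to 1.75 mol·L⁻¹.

0.0413

S_{P/Q} = (k₁/k₂)·C_A^2, so S₂/S₁ = (C_{A,2}/C_{A,1})^2.
= (1.75/8.61)^2 = (0.2033)^2 = 0.0413.
Selectivity toward P falls as C_A falls — high-concentration operation is favoured.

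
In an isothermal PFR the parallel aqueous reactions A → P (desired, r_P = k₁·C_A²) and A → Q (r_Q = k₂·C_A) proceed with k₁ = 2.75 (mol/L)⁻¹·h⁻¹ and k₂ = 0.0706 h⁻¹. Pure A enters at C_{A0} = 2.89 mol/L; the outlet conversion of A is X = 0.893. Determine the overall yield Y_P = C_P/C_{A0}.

0.874

C_A = C_{A0}(1−X) = 0.3092 mol/L.
Along a PFR/batch, dC_Q/dC_A = −r_Q/(r_P+r_Q) = −k₂/(k₂+k₁·C_A).
Integrating from C_{A0} to C_A: C_Q = (0.0706/2.75)·ln[(0.0706+2.75·2.89)/(0.0706+2.75·0.309)] = 0.02567·ln(8.018/0.9210) = 0.05556 mol/L.
Then C_P = (C_{A0}−C_A) − C_Q = 2.581 − 0.05556 = 2.525 mol/L.
Y_P = C_P/C_{A0} = 2.525/2.89 = 0.874.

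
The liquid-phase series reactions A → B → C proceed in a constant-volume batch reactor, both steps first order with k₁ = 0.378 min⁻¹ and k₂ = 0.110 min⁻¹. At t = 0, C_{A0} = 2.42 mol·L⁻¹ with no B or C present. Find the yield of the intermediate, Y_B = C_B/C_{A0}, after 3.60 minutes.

0.588

The intermediate concentration in a first-order A→B→C sequence is C_B = k₁C_{A0}(e^(−k₁t) − e^(−k₂t))/(k₂−k₁).
e^(−k₁t) = e^(−0.378×3.60) = e^(−1.361) = 0.2565; e^(−k₂t) = e^(−0.3960) = 0.6730.
C_B = 0.378×2.42/(0.110−0.378) × (0.2565−0.6730) = (-3.413)×(-0.4166) = 1.422 mol·L⁻¹.
Y_B = C_B/C_{A0} = 1.422/2.42 = 0.588.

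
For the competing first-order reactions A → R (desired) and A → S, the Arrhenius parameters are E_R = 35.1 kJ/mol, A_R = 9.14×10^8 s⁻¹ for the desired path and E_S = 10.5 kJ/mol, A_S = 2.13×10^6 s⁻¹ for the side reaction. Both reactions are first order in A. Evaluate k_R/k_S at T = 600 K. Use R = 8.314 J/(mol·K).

3.10

With equal orders, S_{R/S} = k_R/k_S = (A_R/A_S)·exp[(E_S−E_R)/(RT)].
(E_S−E_R)/(RT) = (10.5−35.1)×10³/(8.314×600) = -24600/4988 = -4.931.
k_R/k_S = (9.14×10^8/2.13×10^6)·exp(-4.931) = 429.1 × 0.007216 = 3.10.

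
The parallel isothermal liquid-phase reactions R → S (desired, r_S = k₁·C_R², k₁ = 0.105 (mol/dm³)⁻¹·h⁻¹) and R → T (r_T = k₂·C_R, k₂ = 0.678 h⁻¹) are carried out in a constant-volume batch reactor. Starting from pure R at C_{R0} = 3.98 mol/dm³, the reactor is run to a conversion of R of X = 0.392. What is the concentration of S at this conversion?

C_R = C_{R0}(1−X) = 2.420 mol/dm³.
Along a PFR/batch, dC_T/dC_R = −r_T/(r_S+r_T) = −k₂/(k₂+k₁·C_R).
Integrating from C_{R0} to C_R: C_T = (0.678/0.105)·ln[(0.678+0.105·3.98)/(0.678+0.105·2.42)] = 6.457·ln(1.096/0.9321) = 1.045 mol/dm³.
Then C_S = (C_{R0}−C_R) − C_T = 1.560 − 1.045 = 0.5147 mol/dm³.

0.515 mol/dm³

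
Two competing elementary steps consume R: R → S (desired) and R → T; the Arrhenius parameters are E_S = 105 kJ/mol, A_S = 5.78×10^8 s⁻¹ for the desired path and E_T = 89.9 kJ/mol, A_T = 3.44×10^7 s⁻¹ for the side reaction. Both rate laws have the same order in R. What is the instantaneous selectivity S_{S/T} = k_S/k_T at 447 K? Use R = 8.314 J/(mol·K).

k_S/k_T = (A_S/A_T)·exp[−(E_S−E_T)/(RT)] = (A_S/A_T)·exp[(E_T−E_S)/(RT)].
(E_T−E_S)/(RT) = (89.9−105)×10³/(8.314×447) = -15100/3716 = -4.063.
k_S/k_T = (5.78×10^8/3.44×10^7)·exp(-4.063) = 16.80 × 0.01720 = 0.289.

0.289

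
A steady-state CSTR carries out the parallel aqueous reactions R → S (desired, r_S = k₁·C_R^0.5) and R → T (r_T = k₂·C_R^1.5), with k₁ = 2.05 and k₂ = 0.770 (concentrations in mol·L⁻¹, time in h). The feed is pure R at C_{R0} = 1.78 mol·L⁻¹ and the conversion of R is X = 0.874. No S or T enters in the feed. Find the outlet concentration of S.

Exit C_R = C_{R0}(1−X) = 1.78×0.126 = 0.2243 mol·L⁻¹.
A CSTR operates uniformly at the exit composition, giving r_S = 0.9708 and r_T = 0.08179 (each k·C_R^n at C_R = 0.2243).
Fraction of consumed R going to S: r_S/(r_S+r_T) = 0.9223.
C_S = 0.9223·C_{R0}·X = 0.9223×1.78×0.874 = 1.43 mol·L⁻¹.

1.43 mol·L⁻¹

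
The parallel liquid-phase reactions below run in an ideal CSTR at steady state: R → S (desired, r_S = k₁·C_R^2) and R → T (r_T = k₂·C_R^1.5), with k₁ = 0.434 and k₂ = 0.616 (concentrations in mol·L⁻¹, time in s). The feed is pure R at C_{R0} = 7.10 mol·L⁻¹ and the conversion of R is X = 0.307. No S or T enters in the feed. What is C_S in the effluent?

Exit C_R = C_{R0}(1−X) = 7.10×0.693 = 4.920 mol·L⁻¹.
A CSTR operates uniformly at the exit composition, giving r_S = 10.51 and r_T = 6.723 (each k·C_R^n at C_R = 4.920).
Fraction of consumed R going to S: r_S/(r_S+r_T) = 0.6098.
C_S = 0.6098·C_{R0}·X = 0.6098×7.10×0.307 = 1.33 mol·L⁻¹.

1.33 mol·L⁻¹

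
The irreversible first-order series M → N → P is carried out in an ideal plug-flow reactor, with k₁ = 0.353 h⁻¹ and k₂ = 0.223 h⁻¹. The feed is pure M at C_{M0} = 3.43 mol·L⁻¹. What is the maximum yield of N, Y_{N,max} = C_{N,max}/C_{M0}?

At the optimum, C_{N,max}/C_{M0} = (k₁/k₂)^[k₂/(k₂−k₁)].
= (0.353/0.223)^(0.223/(0.223−0.353)) = (1.583)^(-1.715) = 0.4548.

0.455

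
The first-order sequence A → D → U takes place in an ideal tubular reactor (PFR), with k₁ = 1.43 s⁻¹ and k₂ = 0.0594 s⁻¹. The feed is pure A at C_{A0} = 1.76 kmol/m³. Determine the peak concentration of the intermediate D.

1.53 kmol/m³

Evaluating C_D at τ_opt = ln(k₂/k₁)/(k₂−k₁) gives C_{D,max}/C_{A0} = (k₁/k₂)^[k₂/(k₂−k₁)].
= (1.43/0.0594)^(0.0594/(0.0594−1.43)) = (24.07)^(-0.04334) = 0.8712.
C_{D,max} = 0.8712×1.76 = 1.53 kmol/m³.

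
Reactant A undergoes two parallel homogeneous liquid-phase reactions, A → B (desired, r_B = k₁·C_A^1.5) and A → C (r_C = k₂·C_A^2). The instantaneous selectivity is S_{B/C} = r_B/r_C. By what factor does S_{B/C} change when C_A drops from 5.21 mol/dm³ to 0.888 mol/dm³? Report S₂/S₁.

2.42

S_{B/C} = (k₁/k₂)·C_A^-0.5, so S₂/S₁ = (C_{A,2}/C_{A,1})^-0.5.
= (0.888/5.21)^(-0.5) = (0.1704)^(-0.5) = 2.42.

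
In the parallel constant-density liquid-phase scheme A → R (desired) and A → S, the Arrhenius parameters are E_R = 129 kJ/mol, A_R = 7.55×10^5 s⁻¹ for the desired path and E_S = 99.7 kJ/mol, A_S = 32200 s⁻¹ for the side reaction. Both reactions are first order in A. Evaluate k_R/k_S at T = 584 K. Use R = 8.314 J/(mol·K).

With equal orders, S_{R/S} = k_R/k_S = (A_R/A_S)·exp[(E_S−E_R)/(RT)].
(E_S−E_R)/(RT) = (99.7−129)×10³/(8.314×584) = -29300/4855 = -6.035.
k_R/k_S = (7.55×10^5/32200)·exp(-6.035) = 23.45 × 0.002395 = 0.0561.
Since E_R > E_S, raising the temperature improves selectivity toward R.

0.0561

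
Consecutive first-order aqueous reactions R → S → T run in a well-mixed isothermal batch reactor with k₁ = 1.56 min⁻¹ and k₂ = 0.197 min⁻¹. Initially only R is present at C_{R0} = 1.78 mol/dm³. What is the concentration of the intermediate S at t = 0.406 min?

The intermediate concentration in a first-order A→B→C sequence is C_S = k₁C_{R0}(e^(−k₁t) − e^(−k₂t))/(k₂−k₁).
e^(−k₁t) = e^(−1.56×0.406) = e^(−0.6334) = 0.5308; e^(−k₂t) = e^(−0.07998) = 0.9231.
C_S = 1.56×1.78/(0.197−1.56) × (0.5308−0.9231) = (-2.037)×(-0.3923) = 0.7993 mol/dm³.

0.799 mol/dm³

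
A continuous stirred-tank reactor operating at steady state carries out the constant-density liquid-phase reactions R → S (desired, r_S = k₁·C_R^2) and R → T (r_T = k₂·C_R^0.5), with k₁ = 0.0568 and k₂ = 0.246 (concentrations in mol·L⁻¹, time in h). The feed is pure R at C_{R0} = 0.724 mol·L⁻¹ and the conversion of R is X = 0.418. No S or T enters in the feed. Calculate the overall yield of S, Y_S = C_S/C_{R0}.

0.0248

Exit C_R = C_{R0}(1−X) = 0.724×0.582 = 0.4214 mol·L⁻¹.
A CSTR operates uniformly at the exit composition, giving r_S = 0.01008 and r_T = 0.1597 (each k·C_R^n at C_R = 0.4214).
Fraction of consumed R going to S: r_S/(r_S+r_T) = 0.05940.
C_S = 0.05940·C_{R0}·X = 0.05940×0.724×0.418 = 0.0180 mol·L⁻¹; Y_S = C_S/C_{R0} = 0.0248.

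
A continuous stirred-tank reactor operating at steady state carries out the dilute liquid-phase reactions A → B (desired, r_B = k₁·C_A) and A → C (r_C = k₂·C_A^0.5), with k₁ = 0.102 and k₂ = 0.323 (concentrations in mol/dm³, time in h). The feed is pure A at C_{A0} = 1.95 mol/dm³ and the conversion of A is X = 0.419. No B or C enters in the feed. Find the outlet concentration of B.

Exit C_A = C_{A0}(1−X) = 1.95×0.581 = 1.133 mol/dm³.
A CSTR operates uniformly at the exit composition, giving r_B = 0.1156 and r_C = 0.3438 (each k·C_A^n at C_A = 1.133).
Fraction of consumed A going to B: r_B/(r_B+r_C) = 0.2516.
C_B = 0.2516·C_{A0}·X = 0.2516×1.95×0.419 = 0.206 mol/dm³.

0.206 mol/dm³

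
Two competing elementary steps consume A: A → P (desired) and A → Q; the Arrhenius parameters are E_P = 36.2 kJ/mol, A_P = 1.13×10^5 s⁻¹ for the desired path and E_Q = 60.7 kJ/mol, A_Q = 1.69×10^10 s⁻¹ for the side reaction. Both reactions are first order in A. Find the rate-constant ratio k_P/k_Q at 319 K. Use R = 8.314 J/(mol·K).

Since both paths have the same order in A, the concentration cancels and S_{P/Q} = k_P/k_Q = (A_P/A_Q)·exp[(E_Q−E_P)/(RT)].
(E_Q−E_P)/(RT) = (60.7−36.2)×10³/(8.314×319) = 24500/2652 = 9.238.
k_P/k_Q = (1.13×10^5/1.69×10^10)·exp(9.238) = 6.686×10^-6 × 10278 = 0.0687.

0.0687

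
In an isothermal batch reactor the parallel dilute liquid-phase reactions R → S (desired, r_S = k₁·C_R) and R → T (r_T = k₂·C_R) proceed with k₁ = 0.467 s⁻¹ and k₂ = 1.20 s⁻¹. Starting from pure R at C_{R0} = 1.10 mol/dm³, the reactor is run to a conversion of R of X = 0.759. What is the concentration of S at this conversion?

0.234 mol/dm³

C_R = C_{R0}(1−X) = 0.2651 mol/dm³.
Both paths are first order in R, so the instantaneous fraction to S is constant: dC_S/d(−C_R) = k₁/(k₁+k₂) = 0.2801.
C_S = 0.2801·(C_{R0}−C_R) = 0.2801×0.8349 = 0.234 mol/dm³.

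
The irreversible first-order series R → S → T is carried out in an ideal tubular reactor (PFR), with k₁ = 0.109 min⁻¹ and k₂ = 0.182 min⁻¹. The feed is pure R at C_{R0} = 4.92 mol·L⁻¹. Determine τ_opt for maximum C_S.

Setting dC_S/dτ = 0 gives τ_opt = ln(k₂/k₁)/(k₂−k₁).
= ln(0.182/0.109)/(0.182−0.109) = ln(1.670)/0.07300 = 0.5127/0.07300 = 7.02 min.

7.02 min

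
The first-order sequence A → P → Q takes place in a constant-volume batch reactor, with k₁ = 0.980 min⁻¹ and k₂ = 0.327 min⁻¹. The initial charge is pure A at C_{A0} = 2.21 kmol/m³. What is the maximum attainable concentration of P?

Evaluating C_P at t_opt = ln(k₂/k₁)/(k₂−k₁) gives C_{P,max}/C_{A0} = (k₁/k₂)^[k₂/(k₂−k₁)].
= (0.980/0.327)^(0.327/(0.327−0.980)) = (2.997)^(-0.5008) = 0.5772.
C_{P,max} = 0.5772×2.21 = 1.28 kmol/m³.

1.28 kmol/m³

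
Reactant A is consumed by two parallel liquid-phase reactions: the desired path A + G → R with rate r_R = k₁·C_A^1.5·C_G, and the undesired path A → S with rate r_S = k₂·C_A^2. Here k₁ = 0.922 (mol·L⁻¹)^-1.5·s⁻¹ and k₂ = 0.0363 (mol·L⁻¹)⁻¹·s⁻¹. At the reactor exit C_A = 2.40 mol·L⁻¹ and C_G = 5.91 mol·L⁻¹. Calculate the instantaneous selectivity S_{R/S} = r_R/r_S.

S_{R/S} = r_R/r_S = (k₁·C_A^1.5·C_G)/(k₂·C_A^2) = (k₁/k₂)·C_A^-0.5·C_G.
= (0.922×2.400^1.5×5.910) / (0.0363×2.400^2) = 20.26/0.2091 = 96.9.

96.9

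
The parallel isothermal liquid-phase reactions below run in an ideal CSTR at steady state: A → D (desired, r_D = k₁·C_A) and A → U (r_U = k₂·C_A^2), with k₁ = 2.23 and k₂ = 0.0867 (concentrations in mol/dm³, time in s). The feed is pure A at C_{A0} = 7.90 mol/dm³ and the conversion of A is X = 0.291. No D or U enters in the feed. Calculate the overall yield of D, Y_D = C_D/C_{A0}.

0.239

Exit C_A = C_{A0}(1−X) = 7.90×0.709 = 5.601 mol/dm³.
A CSTR operates uniformly at the exit composition, giving r_D = 12.49 and r_U = 2.720 (each k·C_A^n at C_A = 5.601).
Fraction of consumed A going to D: r_D/(r_D+r_U) = 0.8212.
C_D = 0.8212·C_{A0}·X = 0.8212×7.90×0.291 = 1.89 mol/dm³; Y_D = C_D/C_{A0} = 0.239.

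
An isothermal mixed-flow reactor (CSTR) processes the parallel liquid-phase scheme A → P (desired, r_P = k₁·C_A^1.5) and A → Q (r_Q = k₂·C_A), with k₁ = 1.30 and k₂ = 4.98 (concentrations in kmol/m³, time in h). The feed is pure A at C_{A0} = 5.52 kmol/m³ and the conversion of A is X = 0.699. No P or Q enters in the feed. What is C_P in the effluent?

0.971 kmol/m³

Exit C_A = C_{A0}(1−X) = 5.52×0.301 = 1.662 kmol/m³.
Rates in a CSTR are evaluated at the outlet concentration: r_P = 1.30×1.662^1.5 = 2.784, r_Q = 4.98×1.662 = 8.274.
Fraction of consumed A going to P: r_P/(r_P+r_Q) = 0.2518.
C_P = 0.2518·C_{A0}·X = 0.2518×5.52×0.699 = 0.971 kmol/m³.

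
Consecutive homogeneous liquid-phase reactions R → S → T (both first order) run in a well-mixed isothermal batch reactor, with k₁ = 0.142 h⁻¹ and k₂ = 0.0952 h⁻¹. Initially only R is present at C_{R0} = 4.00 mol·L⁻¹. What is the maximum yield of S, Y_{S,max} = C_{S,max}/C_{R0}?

0.443

For a first-order series the maximum intermediate yield is C_{S,max}/C_{R0} = (k₁/k₂)^[k₂/(k₂−k₁)].
= (0.142/0.0952)^(0.0952/(0.0952−0.142)) = (1.492)^(-2.034) = 0.4434.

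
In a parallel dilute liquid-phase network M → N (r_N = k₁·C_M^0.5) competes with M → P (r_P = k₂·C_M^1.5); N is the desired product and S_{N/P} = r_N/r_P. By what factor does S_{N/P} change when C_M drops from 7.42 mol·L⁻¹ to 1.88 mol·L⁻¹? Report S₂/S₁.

S_{N/P} = (k₁/k₂)·C_M⁻¹, so S₂/S₁ = (C_{M,2}/C_{M,1})⁻¹.
= 7.42/1.88 = 3.95.
Selectivity toward N rises as C_M falls — low-concentration operation is favoured.

3.95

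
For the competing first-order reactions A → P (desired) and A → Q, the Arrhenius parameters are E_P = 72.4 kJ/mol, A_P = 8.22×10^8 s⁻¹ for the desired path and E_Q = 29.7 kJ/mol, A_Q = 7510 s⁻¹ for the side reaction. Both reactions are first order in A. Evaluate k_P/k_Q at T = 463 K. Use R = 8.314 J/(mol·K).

With equal orders, S_{P/Q} = k_P/k_Q = (A_P/A_Q)·exp[(E_Q−E_P)/(RT)].
(E_Q−E_P)/(RT) = (29.7−72.4)×10³/(8.314×463) = -42700/3849 = -11.09.
k_P/k_Q = (8.22×10^8/7510)·exp(-11.09) = 1.095×10^5 × 1.522×10^-5 = 1.67.

1.67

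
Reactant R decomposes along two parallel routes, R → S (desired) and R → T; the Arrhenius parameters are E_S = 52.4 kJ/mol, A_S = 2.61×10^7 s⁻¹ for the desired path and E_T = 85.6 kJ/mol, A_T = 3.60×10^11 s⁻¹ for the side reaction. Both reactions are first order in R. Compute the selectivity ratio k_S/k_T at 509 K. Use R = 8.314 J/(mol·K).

Since both paths have the same order in R, the concentration cancels and S_{S/T} = k_S/k_T = (A_S/A_T)·exp[(E_T−E_S)/(RT)].
(E_T−E_S)/(RT) = (85.6−52.4)×10³/(8.314×509) = 33200/4232 = 7.845.
k_S/k_T = (2.61×10^7/3.60×10^11)·exp(7.845) = 7.250×10^-5 × 2554 = 0.185.
Since E_S < E_T, lowering the temperature improves selectivity toward S.

0.185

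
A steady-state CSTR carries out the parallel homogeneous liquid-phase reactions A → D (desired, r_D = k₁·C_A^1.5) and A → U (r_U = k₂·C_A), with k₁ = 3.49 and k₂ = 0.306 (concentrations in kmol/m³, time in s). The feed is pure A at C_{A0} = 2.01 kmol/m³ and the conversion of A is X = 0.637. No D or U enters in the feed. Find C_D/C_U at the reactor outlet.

Exit C_A = C_{A0}(1−X) = 2.01×0.363 = 0.7296 kmol/m³.
Rates in a CSTR are evaluated at the outlet concentration: r_D = 3.49×0.7296^1.5 = 2.175, r_U = 0.306×0.7296 = 0.2233.
Overall selectivity = C_D/C_U = r_Dτ/(r_Uτ) = r_D/r_U = 9.74.

9.74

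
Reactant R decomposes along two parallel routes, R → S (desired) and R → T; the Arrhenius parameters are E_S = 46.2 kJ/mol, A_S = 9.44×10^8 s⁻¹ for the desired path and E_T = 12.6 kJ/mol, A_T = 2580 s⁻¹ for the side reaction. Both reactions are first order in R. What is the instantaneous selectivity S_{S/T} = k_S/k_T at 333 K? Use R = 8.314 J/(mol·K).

k_S/k_T = (A_S/A_T)·exp[−(E_S−E_T)/(RT)] = (A_S/A_T)·exp[(E_T−E_S)/(RT)].
(E_T−E_S)/(RT) = (12.6−46.2)×10³/(8.314×333) = -33600/2769 = -12.14.
k_S/k_T = (9.44×10^8/2580)·exp(-12.14) = 3.659×10^5 × 5.362×10^-6 = 1.96.
Since E_S > E_T, raising the temperature improves selectivity toward S.

1.96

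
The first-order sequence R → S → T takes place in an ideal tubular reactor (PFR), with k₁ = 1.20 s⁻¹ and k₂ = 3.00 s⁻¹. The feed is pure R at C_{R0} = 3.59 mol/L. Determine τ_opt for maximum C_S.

For first-order series the maximum of C_S occurs at τ_opt = ln(k₂/k₁)/(k₂−k₁).
= ln(3.00/1.20)/(3.00−1.20) = ln(2.500)/1.800 = 0.9163/1.800 = 0.509 s.

0.509 s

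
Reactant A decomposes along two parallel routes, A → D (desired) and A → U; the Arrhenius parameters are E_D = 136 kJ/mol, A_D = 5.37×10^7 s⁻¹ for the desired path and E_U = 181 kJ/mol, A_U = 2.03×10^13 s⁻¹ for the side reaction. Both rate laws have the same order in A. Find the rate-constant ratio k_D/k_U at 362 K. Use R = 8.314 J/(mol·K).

With equal orders, S_{D/U} = k_D/k_U = (A_D/A_U)·exp[(E_U−E_D)/(RT)].
(E_U−E_D)/(RT) = (181−136)×10³/(8.314×362) = 45000/3010 = 14.95.
k_D/k_U = (5.37×10^7/2.03×10^13)·exp(14.95) = 2.645×10^-6 × 3.115×10^6 = 8.24.
Since E_D < E_U, lowering the temperature improves selectivity toward D.

8.24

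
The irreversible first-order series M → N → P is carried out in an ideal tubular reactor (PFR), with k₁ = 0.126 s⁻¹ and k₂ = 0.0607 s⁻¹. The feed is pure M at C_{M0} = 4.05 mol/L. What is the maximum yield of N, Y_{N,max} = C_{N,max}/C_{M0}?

Evaluating C_N at τ_opt = ln(k₂/k₁)/(k₂−k₁) gives C_{N,max}/C_{M0} = (k₁/k₂)^[k₂/(k₂−k₁)].
= (0.126/0.0607)^(0.0607/(0.0607−0.126)) = (2.076)^(-0.9296) = 0.5072.

0.507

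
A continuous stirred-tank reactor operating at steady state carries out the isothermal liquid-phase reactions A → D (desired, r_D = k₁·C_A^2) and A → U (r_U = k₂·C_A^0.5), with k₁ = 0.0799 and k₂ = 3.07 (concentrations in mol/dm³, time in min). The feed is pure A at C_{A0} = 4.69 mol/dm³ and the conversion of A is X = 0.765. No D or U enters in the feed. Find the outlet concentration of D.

Exit C_A = C_{A0}(1−X) = 4.69×0.235 = 1.102 mol/dm³.
In a CSTR the entire volume is at exit conditions, so r_D = 0.0799×1.102^2 = 0.09706 and r_U = 3.07×1.102^0.5 = 3.223.
Fraction of consumed A going to D: r_D/(r_D+r_U) = 0.02923.
C_D = 0.02923·C_{A0}·X = 0.02923×4.69×0.765 = 0.105 mol/dm³.

0.105 mol/dm³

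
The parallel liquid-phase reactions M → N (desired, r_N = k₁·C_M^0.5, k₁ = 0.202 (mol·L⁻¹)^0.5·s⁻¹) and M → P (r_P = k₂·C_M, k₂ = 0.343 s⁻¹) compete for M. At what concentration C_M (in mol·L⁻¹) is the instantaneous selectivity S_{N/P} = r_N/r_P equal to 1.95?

0.0912 mol·L⁻¹

S_{N/P} = (k₁/k₂)·C_M^-0.5 ⇒ C_M = (S·k₂/k₁)^(-2).
= (1.95×0.343/0.202)^(-2) = (3.311)^(-2) = 0.0912 mol·L⁻¹.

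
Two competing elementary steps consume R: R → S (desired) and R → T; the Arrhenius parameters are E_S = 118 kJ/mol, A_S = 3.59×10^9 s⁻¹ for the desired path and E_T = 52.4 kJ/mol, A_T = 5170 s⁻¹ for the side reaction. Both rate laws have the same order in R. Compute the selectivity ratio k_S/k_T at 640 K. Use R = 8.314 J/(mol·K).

Since both paths have the same order in R, the concentration cancels and S_{S/T} = k_S/k_T = (A_S/A_T)·exp[(E_T−E_S)/(RT)].
(E_T−E_S)/(RT) = (52.4−118)×10³/(8.314×640) = -65600/5321 = -12.33.
k_S/k_T = (3.59×10^9/5170)·exp(-12.33) = 6.944×10^5 × 4.423×10^-6 = 3.07.

3.07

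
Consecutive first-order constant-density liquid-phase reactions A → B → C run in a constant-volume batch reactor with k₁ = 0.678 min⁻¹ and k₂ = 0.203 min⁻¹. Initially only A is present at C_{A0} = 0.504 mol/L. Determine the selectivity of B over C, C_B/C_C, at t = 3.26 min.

1.87

Solving the coupled first-order balances gives C_B(t) = [k₁/(k₂−k₁)]·C_{A0}·(e^(−k₁t) − e^(−k₂t)).
e^(−k₁t) = e^(−0.678×3.26) = e^(−2.210) = 0.1097; e^(−k₂t) = e^(−0.6618) = 0.5159.
C_B = 0.678×0.504/(0.203−0.678) × (0.1097−0.5159) = (-0.7194)×(-0.4063) = 0.2923 mol/L.
C_A = C_{A0}e^(−k₁t) = 0.05527 mol/L, so C_C = C_{A0}−C_A−C_B = 0.1565 mol/L; C_B/C_C = 1.87.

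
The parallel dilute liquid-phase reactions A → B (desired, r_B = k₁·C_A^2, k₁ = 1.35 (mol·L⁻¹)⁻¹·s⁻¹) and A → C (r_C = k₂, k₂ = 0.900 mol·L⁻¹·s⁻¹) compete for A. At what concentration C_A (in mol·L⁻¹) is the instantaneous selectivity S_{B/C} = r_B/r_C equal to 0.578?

S_{B/C} = (k₁/k₂)·C_A^2 ⇒ C_A = (S·k₂/k₁)^(0.5).
= (0.578×0.900/1.35)^(0.5) = (0.3853)^(0.5) = 0.621 mol·L⁻¹.

0.621 mol·L⁻¹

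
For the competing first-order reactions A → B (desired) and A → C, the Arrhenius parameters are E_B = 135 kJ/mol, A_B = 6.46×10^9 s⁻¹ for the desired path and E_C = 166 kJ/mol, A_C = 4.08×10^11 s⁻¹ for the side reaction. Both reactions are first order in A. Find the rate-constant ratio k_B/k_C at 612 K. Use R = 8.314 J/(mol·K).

Since both paths have the same order in A, the concentration cancels and S_{B/C} = k_B/k_C = (A_B/A_C)·exp[(E_C−E_B)/(RT)].
(E_C−E_B)/(RT) = (166−135)×10³/(8.314×612) = 31000/5088 = 6.093.
k_B/k_C = (6.46×10^9/4.08×10^11)·exp(6.093) = 0.01583 × 442.6 = 7.01.
Since E_B < E_C, lowering the temperature improves selectivity toward B.

7.01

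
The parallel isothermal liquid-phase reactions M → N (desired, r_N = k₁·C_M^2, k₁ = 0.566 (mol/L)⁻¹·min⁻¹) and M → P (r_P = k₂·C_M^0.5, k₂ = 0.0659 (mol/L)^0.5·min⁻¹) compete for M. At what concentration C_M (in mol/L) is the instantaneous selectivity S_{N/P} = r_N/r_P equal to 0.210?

0.0842 mol/L

S_{N/P} = (k₁/k₂)·C_M^1.5 ⇒ C_M = (S·k₂/k₁)^(1/1.5).
= (0.210×0.0659/0.566)^(0.6667) = (0.02445)^(0.6667) = 0.0842 mol/L.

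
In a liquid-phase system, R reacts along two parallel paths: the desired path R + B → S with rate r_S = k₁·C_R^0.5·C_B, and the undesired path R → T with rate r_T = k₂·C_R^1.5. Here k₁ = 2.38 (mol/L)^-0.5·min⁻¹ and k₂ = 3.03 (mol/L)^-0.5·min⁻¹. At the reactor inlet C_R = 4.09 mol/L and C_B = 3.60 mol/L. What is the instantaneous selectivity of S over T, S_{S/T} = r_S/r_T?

S_{S/T} = r_S/r_T = (k₁·C_R^0.5·C_B)/(k₂·C_R^1.5) = (k₁/k₂)·C_R⁻¹·C_B.
= (2.38×4.090^0.5×3.600) / (3.03×4.090^1.5) = 17.33/25.06 = 0.691.
The undesired path is higher order in R, so low C_R (CSTR or dilute feed) favours S.

0.691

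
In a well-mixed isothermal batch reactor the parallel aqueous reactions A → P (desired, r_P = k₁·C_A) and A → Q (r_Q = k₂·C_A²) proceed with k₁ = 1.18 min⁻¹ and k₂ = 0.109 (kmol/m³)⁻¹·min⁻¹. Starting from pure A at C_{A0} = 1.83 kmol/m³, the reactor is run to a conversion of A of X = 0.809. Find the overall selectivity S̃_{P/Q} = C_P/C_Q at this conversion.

C_A = C_{A0}(1−X) = 0.3495 kmol/m³.
Along a PFR/batch, dC_P/dC_A = −r_P/(r_P+r_Q) = −k₁/(k₁+k₂·C_A).
Integrating from C_{A0} to C_A: C_P = (1.18/0.109)·ln[(1.18+0.109·1.83)/(1.18+0.109·0.350)] = 10.83·ln(1.379/1.218) = 1.347 kmol/m³.
C_Q = (C_{A0}−C_A)−C_P = 0.1337 kmol/m³; S̃_{P/Q} = 1.347/0.1337 = 10.1.

10.1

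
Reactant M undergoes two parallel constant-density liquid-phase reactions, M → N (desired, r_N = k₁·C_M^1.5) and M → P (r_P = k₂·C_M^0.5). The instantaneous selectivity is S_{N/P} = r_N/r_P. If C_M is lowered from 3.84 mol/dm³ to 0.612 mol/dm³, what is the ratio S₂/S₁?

0.159

S_{N/P} = (k₁/k₂)·C_M, so S₂/S₁ = (C_{M,2}/C_{M,1}).
= 0.612/3.84 = 0.159.
Selectivity toward N falls as C_M falls — high-concentration operation is favoured.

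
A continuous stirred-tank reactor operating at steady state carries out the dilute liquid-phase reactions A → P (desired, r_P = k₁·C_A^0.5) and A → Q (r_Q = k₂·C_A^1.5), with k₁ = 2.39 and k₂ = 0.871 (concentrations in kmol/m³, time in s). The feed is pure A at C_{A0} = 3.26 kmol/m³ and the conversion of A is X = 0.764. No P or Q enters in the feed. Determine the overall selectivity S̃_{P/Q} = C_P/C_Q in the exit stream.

3.57

Exit C_A = C_{A0}(1−X) = 3.26×0.236 = 0.7694 kmol/m³.
A CSTR operates uniformly at the exit composition, giving r_P = 2.096 and r_Q = 0.5878 (each k·C_A^n at C_A = 0.7694).
Overall selectivity = C_P/C_Q = r_Pτ/(r_Qτ) = r_P/r_Q = 3.57.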